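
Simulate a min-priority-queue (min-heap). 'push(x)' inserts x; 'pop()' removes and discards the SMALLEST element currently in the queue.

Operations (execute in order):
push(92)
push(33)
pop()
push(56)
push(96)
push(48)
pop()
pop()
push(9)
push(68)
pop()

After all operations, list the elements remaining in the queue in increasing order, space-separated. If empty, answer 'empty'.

push(92): heap contents = [92]
push(33): heap contents = [33, 92]
pop() → 33: heap contents = [92]
push(56): heap contents = [56, 92]
push(96): heap contents = [56, 92, 96]
push(48): heap contents = [48, 56, 92, 96]
pop() → 48: heap contents = [56, 92, 96]
pop() → 56: heap contents = [92, 96]
push(9): heap contents = [9, 92, 96]
push(68): heap contents = [9, 68, 92, 96]
pop() → 9: heap contents = [68, 92, 96]

Answer: 68 92 96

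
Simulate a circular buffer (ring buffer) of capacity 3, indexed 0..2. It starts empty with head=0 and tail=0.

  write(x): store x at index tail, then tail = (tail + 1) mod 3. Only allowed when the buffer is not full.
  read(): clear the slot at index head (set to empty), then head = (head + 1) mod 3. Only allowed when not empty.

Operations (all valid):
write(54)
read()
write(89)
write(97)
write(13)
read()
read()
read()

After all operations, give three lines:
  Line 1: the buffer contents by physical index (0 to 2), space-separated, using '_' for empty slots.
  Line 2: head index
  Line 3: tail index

write(54): buf=[54 _ _], head=0, tail=1, size=1
read(): buf=[_ _ _], head=1, tail=1, size=0
write(89): buf=[_ 89 _], head=1, tail=2, size=1
write(97): buf=[_ 89 97], head=1, tail=0, size=2
write(13): buf=[13 89 97], head=1, tail=1, size=3
read(): buf=[13 _ 97], head=2, tail=1, size=2
read(): buf=[13 _ _], head=0, tail=1, size=1
read(): buf=[_ _ _], head=1, tail=1, size=0

Answer: _ _ _
1
1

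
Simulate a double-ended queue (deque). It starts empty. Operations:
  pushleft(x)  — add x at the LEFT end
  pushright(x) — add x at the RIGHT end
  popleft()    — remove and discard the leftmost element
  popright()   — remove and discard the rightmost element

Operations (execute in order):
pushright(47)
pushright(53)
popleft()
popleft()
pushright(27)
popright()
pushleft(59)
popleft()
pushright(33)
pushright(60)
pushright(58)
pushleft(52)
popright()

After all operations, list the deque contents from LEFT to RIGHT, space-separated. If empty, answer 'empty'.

pushright(47): [47]
pushright(53): [47, 53]
popleft(): [53]
popleft(): []
pushright(27): [27]
popright(): []
pushleft(59): [59]
popleft(): []
pushright(33): [33]
pushright(60): [33, 60]
pushright(58): [33, 60, 58]
pushleft(52): [52, 33, 60, 58]
popright(): [52, 33, 60]

Answer: 52 33 60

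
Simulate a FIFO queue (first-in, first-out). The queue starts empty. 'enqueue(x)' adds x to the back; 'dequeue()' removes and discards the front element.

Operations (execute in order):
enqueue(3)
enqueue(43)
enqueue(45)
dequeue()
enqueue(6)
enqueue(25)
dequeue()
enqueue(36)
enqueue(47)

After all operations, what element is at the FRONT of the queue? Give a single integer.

Answer: 45

Derivation:
enqueue(3): queue = [3]
enqueue(43): queue = [3, 43]
enqueue(45): queue = [3, 43, 45]
dequeue(): queue = [43, 45]
enqueue(6): queue = [43, 45, 6]
enqueue(25): queue = [43, 45, 6, 25]
dequeue(): queue = [45, 6, 25]
enqueue(36): queue = [45, 6, 25, 36]
enqueue(47): queue = [45, 6, 25, 36, 47]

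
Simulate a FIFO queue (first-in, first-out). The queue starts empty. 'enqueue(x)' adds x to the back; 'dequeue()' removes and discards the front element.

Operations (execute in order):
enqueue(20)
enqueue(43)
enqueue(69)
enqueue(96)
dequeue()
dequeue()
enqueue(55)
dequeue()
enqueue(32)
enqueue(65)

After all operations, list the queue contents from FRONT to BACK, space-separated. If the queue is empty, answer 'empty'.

enqueue(20): [20]
enqueue(43): [20, 43]
enqueue(69): [20, 43, 69]
enqueue(96): [20, 43, 69, 96]
dequeue(): [43, 69, 96]
dequeue(): [69, 96]
enqueue(55): [69, 96, 55]
dequeue(): [96, 55]
enqueue(32): [96, 55, 32]
enqueue(65): [96, 55, 32, 65]

Answer: 96 55 32 65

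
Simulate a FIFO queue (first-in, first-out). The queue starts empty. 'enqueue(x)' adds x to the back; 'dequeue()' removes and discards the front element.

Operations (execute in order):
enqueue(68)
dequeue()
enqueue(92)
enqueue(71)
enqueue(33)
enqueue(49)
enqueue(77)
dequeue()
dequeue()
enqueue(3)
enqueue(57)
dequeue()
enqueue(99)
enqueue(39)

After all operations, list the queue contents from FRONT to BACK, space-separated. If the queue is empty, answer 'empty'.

Answer: 49 77 3 57 99 39

Derivation:
enqueue(68): [68]
dequeue(): []
enqueue(92): [92]
enqueue(71): [92, 71]
enqueue(33): [92, 71, 33]
enqueue(49): [92, 71, 33, 49]
enqueue(77): [92, 71, 33, 49, 77]
dequeue(): [71, 33, 49, 77]
dequeue(): [33, 49, 77]
enqueue(3): [33, 49, 77, 3]
enqueue(57): [33, 49, 77, 3, 57]
dequeue(): [49, 77, 3, 57]
enqueue(99): [49, 77, 3, 57, 99]
enqueue(39): [49, 77, 3, 57, 99, 39]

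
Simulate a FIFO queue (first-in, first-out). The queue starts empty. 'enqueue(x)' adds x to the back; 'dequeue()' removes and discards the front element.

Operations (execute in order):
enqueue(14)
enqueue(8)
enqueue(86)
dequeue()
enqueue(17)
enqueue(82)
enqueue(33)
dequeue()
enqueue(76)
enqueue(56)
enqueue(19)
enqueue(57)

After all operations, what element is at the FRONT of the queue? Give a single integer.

enqueue(14): queue = [14]
enqueue(8): queue = [14, 8]
enqueue(86): queue = [14, 8, 86]
dequeue(): queue = [8, 86]
enqueue(17): queue = [8, 86, 17]
enqueue(82): queue = [8, 86, 17, 82]
enqueue(33): queue = [8, 86, 17, 82, 33]
dequeue(): queue = [86, 17, 82, 33]
enqueue(76): queue = [86, 17, 82, 33, 76]
enqueue(56): queue = [86, 17, 82, 33, 76, 56]
enqueue(19): queue = [86, 17, 82, 33, 76, 56, 19]
enqueue(57): queue = [86, 17, 82, 33, 76, 56, 19, 57]

Answer: 86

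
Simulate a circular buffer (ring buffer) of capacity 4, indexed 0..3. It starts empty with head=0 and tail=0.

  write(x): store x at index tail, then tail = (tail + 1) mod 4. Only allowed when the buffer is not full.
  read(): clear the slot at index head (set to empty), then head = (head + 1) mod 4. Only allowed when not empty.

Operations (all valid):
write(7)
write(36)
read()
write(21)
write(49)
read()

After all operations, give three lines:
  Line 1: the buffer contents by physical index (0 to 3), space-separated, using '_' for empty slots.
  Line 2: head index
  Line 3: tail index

Answer: _ _ 21 49
2
0

Derivation:
write(7): buf=[7 _ _ _], head=0, tail=1, size=1
write(36): buf=[7 36 _ _], head=0, tail=2, size=2
read(): buf=[_ 36 _ _], head=1, tail=2, size=1
write(21): buf=[_ 36 21 _], head=1, tail=3, size=2
write(49): buf=[_ 36 21 49], head=1, tail=0, size=3
read(): buf=[_ _ 21 49], head=2, tail=0, size=2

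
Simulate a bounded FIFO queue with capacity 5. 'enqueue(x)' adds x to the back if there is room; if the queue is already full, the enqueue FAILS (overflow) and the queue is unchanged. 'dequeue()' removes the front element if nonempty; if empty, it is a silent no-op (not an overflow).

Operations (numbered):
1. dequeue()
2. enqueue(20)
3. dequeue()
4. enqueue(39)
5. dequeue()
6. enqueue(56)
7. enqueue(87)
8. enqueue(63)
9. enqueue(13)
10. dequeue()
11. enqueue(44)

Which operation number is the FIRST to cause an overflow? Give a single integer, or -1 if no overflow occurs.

Answer: -1

Derivation:
1. dequeue(): empty, no-op, size=0
2. enqueue(20): size=1
3. dequeue(): size=0
4. enqueue(39): size=1
5. dequeue(): size=0
6. enqueue(56): size=1
7. enqueue(87): size=2
8. enqueue(63): size=3
9. enqueue(13): size=4
10. dequeue(): size=3
11. enqueue(44): size=4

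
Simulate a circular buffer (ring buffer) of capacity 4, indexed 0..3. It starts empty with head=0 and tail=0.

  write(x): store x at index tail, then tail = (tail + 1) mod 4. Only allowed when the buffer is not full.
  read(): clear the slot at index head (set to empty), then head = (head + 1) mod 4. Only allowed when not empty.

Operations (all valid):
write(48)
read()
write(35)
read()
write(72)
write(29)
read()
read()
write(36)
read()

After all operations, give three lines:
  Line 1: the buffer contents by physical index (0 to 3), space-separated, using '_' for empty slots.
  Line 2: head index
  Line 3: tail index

write(48): buf=[48 _ _ _], head=0, tail=1, size=1
read(): buf=[_ _ _ _], head=1, tail=1, size=0
write(35): buf=[_ 35 _ _], head=1, tail=2, size=1
read(): buf=[_ _ _ _], head=2, tail=2, size=0
write(72): buf=[_ _ 72 _], head=2, tail=3, size=1
write(29): buf=[_ _ 72 29], head=2, tail=0, size=2
read(): buf=[_ _ _ 29], head=3, tail=0, size=1
read(): buf=[_ _ _ _], head=0, tail=0, size=0
write(36): buf=[36 _ _ _], head=0, tail=1, size=1
read(): buf=[_ _ _ _], head=1, tail=1, size=0

Answer: _ _ _ _
1
1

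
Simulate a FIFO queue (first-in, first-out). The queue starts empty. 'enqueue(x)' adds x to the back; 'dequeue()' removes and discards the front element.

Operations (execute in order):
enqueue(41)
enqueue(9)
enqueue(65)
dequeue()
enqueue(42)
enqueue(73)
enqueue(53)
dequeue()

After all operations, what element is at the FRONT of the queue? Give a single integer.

Answer: 65

Derivation:
enqueue(41): queue = [41]
enqueue(9): queue = [41, 9]
enqueue(65): queue = [41, 9, 65]
dequeue(): queue = [9, 65]
enqueue(42): queue = [9, 65, 42]
enqueue(73): queue = [9, 65, 42, 73]
enqueue(53): queue = [9, 65, 42, 73, 53]
dequeue(): queue = [65, 42, 73, 53]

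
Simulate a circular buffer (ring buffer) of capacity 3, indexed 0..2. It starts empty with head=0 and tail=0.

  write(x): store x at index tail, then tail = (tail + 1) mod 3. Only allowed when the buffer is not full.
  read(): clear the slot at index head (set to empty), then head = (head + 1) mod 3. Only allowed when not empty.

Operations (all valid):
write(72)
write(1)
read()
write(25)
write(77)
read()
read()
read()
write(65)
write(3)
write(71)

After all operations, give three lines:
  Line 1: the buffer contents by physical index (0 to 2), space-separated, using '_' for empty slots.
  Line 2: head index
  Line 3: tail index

write(72): buf=[72 _ _], head=0, tail=1, size=1
write(1): buf=[72 1 _], head=0, tail=2, size=2
read(): buf=[_ 1 _], head=1, tail=2, size=1
write(25): buf=[_ 1 25], head=1, tail=0, size=2
write(77): buf=[77 1 25], head=1, tail=1, size=3
read(): buf=[77 _ 25], head=2, tail=1, size=2
read(): buf=[77 _ _], head=0, tail=1, size=1
read(): buf=[_ _ _], head=1, tail=1, size=0
write(65): buf=[_ 65 _], head=1, tail=2, size=1
write(3): buf=[_ 65 3], head=1, tail=0, size=2
write(71): buf=[71 65 3], head=1, tail=1, size=3

Answer: 71 65 3
1
1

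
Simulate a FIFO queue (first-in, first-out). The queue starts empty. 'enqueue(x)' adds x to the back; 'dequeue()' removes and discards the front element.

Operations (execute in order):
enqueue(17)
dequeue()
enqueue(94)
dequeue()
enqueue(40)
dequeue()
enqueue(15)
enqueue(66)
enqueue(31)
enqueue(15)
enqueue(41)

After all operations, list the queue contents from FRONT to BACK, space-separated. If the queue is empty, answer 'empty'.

enqueue(17): [17]
dequeue(): []
enqueue(94): [94]
dequeue(): []
enqueue(40): [40]
dequeue(): []
enqueue(15): [15]
enqueue(66): [15, 66]
enqueue(31): [15, 66, 31]
enqueue(15): [15, 66, 31, 15]
enqueue(41): [15, 66, 31, 15, 41]

Answer: 15 66 31 15 41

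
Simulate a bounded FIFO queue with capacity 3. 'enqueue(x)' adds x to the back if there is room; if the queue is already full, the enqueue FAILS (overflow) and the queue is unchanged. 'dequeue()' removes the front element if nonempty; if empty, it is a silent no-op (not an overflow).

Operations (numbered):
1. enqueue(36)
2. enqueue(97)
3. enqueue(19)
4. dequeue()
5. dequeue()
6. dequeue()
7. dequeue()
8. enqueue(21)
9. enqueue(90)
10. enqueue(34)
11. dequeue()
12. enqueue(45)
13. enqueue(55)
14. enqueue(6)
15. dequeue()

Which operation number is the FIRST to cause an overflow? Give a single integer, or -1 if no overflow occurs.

1. enqueue(36): size=1
2. enqueue(97): size=2
3. enqueue(19): size=3
4. dequeue(): size=2
5. dequeue(): size=1
6. dequeue(): size=0
7. dequeue(): empty, no-op, size=0
8. enqueue(21): size=1
9. enqueue(90): size=2
10. enqueue(34): size=3
11. dequeue(): size=2
12. enqueue(45): size=3
13. enqueue(55): size=3=cap → OVERFLOW (fail)
14. enqueue(6): size=3=cap → OVERFLOW (fail)
15. dequeue(): size=2

Answer: 13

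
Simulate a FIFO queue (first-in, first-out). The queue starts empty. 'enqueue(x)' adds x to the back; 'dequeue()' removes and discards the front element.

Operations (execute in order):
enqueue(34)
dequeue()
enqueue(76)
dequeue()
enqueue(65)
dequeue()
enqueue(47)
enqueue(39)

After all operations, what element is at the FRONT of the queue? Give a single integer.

enqueue(34): queue = [34]
dequeue(): queue = []
enqueue(76): queue = [76]
dequeue(): queue = []
enqueue(65): queue = [65]
dequeue(): queue = []
enqueue(47): queue = [47]
enqueue(39): queue = [47, 39]

Answer: 47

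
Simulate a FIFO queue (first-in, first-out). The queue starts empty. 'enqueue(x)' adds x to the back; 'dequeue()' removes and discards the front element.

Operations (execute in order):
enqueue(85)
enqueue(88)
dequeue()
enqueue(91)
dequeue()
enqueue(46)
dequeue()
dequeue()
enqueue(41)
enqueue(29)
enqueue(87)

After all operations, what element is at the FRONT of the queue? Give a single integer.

Answer: 41

Derivation:
enqueue(85): queue = [85]
enqueue(88): queue = [85, 88]
dequeue(): queue = [88]
enqueue(91): queue = [88, 91]
dequeue(): queue = [91]
enqueue(46): queue = [91, 46]
dequeue(): queue = [46]
dequeue(): queue = []
enqueue(41): queue = [41]
enqueue(29): queue = [41, 29]
enqueue(87): queue = [41, 29, 87]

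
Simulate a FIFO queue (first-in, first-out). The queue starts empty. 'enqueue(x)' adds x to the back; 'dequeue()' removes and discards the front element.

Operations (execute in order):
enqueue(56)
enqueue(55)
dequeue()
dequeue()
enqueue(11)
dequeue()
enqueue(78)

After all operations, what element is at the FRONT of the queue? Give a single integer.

enqueue(56): queue = [56]
enqueue(55): queue = [56, 55]
dequeue(): queue = [55]
dequeue(): queue = []
enqueue(11): queue = [11]
dequeue(): queue = []
enqueue(78): queue = [78]

Answer: 78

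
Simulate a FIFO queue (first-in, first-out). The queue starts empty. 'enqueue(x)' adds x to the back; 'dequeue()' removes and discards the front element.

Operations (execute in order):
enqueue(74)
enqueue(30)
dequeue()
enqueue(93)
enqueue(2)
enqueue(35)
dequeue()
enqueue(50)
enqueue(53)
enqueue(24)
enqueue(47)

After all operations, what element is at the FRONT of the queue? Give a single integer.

enqueue(74): queue = [74]
enqueue(30): queue = [74, 30]
dequeue(): queue = [30]
enqueue(93): queue = [30, 93]
enqueue(2): queue = [30, 93, 2]
enqueue(35): queue = [30, 93, 2, 35]
dequeue(): queue = [93, 2, 35]
enqueue(50): queue = [93, 2, 35, 50]
enqueue(53): queue = [93, 2, 35, 50, 53]
enqueue(24): queue = [93, 2, 35, 50, 53, 24]
enqueue(47): queue = [93, 2, 35, 50, 53, 24, 47]

Answer: 93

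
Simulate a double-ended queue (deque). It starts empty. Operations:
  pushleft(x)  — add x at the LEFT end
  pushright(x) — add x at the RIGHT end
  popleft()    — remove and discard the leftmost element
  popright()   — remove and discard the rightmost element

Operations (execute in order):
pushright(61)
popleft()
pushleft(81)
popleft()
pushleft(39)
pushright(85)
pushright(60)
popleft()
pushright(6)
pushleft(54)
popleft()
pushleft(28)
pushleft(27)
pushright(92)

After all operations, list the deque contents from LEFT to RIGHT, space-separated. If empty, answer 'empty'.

pushright(61): [61]
popleft(): []
pushleft(81): [81]
popleft(): []
pushleft(39): [39]
pushright(85): [39, 85]
pushright(60): [39, 85, 60]
popleft(): [85, 60]
pushright(6): [85, 60, 6]
pushleft(54): [54, 85, 60, 6]
popleft(): [85, 60, 6]
pushleft(28): [28, 85, 60, 6]
pushleft(27): [27, 28, 85, 60, 6]
pushright(92): [27, 28, 85, 60, 6, 92]

Answer: 27 28 85 60 6 92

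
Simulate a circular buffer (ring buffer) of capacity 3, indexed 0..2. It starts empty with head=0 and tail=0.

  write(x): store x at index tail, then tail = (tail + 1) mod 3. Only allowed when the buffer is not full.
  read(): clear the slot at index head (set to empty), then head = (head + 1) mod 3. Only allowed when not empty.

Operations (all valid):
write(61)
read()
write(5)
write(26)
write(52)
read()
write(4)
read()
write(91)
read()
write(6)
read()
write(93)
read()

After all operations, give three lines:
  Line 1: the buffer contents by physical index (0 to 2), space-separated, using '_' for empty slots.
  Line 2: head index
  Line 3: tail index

Answer: 6 93 _
0
2

Derivation:
write(61): buf=[61 _ _], head=0, tail=1, size=1
read(): buf=[_ _ _], head=1, tail=1, size=0
write(5): buf=[_ 5 _], head=1, tail=2, size=1
write(26): buf=[_ 5 26], head=1, tail=0, size=2
write(52): buf=[52 5 26], head=1, tail=1, size=3
read(): buf=[52 _ 26], head=2, tail=1, size=2
write(4): buf=[52 4 26], head=2, tail=2, size=3
read(): buf=[52 4 _], head=0, tail=2, size=2
write(91): buf=[52 4 91], head=0, tail=0, size=3
read(): buf=[_ 4 91], head=1, tail=0, size=2
write(6): buf=[6 4 91], head=1, tail=1, size=3
read(): buf=[6 _ 91], head=2, tail=1, size=2
write(93): buf=[6 93 91], head=2, tail=2, size=3
read(): buf=[6 93 _], head=0, tail=2, size=2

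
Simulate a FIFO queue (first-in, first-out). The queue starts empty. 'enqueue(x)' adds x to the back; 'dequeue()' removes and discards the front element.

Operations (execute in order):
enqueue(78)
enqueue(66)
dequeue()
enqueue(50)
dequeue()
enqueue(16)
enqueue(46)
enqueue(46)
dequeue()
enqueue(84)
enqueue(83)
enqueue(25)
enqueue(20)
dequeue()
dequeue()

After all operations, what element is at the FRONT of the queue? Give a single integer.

Answer: 46

Derivation:
enqueue(78): queue = [78]
enqueue(66): queue = [78, 66]
dequeue(): queue = [66]
enqueue(50): queue = [66, 50]
dequeue(): queue = [50]
enqueue(16): queue = [50, 16]
enqueue(46): queue = [50, 16, 46]
enqueue(46): queue = [50, 16, 46, 46]
dequeue(): queue = [16, 46, 46]
enqueue(84): queue = [16, 46, 46, 84]
enqueue(83): queue = [16, 46, 46, 84, 83]
enqueue(25): queue = [16, 46, 46, 84, 83, 25]
enqueue(20): queue = [16, 46, 46, 84, 83, 25, 20]
dequeue(): queue = [46, 46, 84, 83, 25, 20]
dequeue(): queue = [46, 84, 83, 25, 20]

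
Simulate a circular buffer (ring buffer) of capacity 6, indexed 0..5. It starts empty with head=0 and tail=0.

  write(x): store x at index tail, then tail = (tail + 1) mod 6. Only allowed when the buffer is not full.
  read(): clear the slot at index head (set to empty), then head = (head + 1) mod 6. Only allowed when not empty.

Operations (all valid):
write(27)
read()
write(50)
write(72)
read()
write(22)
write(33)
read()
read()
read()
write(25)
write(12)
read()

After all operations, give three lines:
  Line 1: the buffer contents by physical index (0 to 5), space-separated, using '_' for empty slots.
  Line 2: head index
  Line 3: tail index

write(27): buf=[27 _ _ _ _ _], head=0, tail=1, size=1
read(): buf=[_ _ _ _ _ _], head=1, tail=1, size=0
write(50): buf=[_ 50 _ _ _ _], head=1, tail=2, size=1
write(72): buf=[_ 50 72 _ _ _], head=1, tail=3, size=2
read(): buf=[_ _ 72 _ _ _], head=2, tail=3, size=1
write(22): buf=[_ _ 72 22 _ _], head=2, tail=4, size=2
write(33): buf=[_ _ 72 22 33 _], head=2, tail=5, size=3
read(): buf=[_ _ _ 22 33 _], head=3, tail=5, size=2
read(): buf=[_ _ _ _ 33 _], head=4, tail=5, size=1
read(): buf=[_ _ _ _ _ _], head=5, tail=5, size=0
write(25): buf=[_ _ _ _ _ 25], head=5, tail=0, size=1
write(12): buf=[12 _ _ _ _ 25], head=5, tail=1, size=2
read(): buf=[12 _ _ _ _ _], head=0, tail=1, size=1

Answer: 12 _ _ _ _ _
0
1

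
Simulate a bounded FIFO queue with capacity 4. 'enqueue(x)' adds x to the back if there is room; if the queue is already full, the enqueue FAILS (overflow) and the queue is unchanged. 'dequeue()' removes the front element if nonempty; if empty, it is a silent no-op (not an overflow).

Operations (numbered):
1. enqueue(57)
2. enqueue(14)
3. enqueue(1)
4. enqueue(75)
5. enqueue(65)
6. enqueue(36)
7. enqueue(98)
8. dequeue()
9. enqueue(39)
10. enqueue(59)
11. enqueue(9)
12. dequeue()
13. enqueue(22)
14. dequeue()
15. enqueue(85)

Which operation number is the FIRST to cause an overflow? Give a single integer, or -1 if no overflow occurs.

1. enqueue(57): size=1
2. enqueue(14): size=2
3. enqueue(1): size=3
4. enqueue(75): size=4
5. enqueue(65): size=4=cap → OVERFLOW (fail)
6. enqueue(36): size=4=cap → OVERFLOW (fail)
7. enqueue(98): size=4=cap → OVERFLOW (fail)
8. dequeue(): size=3
9. enqueue(39): size=4
10. enqueue(59): size=4=cap → OVERFLOW (fail)
11. enqueue(9): size=4=cap → OVERFLOW (fail)
12. dequeue(): size=3
13. enqueue(22): size=4
14. dequeue(): size=3
15. enqueue(85): size=4

Answer: 5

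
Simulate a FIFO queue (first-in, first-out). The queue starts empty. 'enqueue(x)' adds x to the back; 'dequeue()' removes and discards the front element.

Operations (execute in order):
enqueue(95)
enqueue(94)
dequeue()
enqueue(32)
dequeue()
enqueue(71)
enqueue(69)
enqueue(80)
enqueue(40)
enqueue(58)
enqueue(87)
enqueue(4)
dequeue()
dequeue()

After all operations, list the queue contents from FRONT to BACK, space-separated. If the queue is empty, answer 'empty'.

enqueue(95): [95]
enqueue(94): [95, 94]
dequeue(): [94]
enqueue(32): [94, 32]
dequeue(): [32]
enqueue(71): [32, 71]
enqueue(69): [32, 71, 69]
enqueue(80): [32, 71, 69, 80]
enqueue(40): [32, 71, 69, 80, 40]
enqueue(58): [32, 71, 69, 80, 40, 58]
enqueue(87): [32, 71, 69, 80, 40, 58, 87]
enqueue(4): [32, 71, 69, 80, 40, 58, 87, 4]
dequeue(): [71, 69, 80, 40, 58, 87, 4]
dequeue(): [69, 80, 40, 58, 87, 4]

Answer: 69 80 40 58 87 4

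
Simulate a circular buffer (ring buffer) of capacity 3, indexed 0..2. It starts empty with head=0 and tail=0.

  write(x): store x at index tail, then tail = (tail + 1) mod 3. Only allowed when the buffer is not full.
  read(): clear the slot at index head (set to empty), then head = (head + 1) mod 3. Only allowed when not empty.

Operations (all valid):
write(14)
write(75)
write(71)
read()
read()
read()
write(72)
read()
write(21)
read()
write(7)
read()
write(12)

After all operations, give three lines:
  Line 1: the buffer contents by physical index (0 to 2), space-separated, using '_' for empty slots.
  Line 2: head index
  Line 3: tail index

write(14): buf=[14 _ _], head=0, tail=1, size=1
write(75): buf=[14 75 _], head=0, tail=2, size=2
write(71): buf=[14 75 71], head=0, tail=0, size=3
read(): buf=[_ 75 71], head=1, tail=0, size=2
read(): buf=[_ _ 71], head=2, tail=0, size=1
read(): buf=[_ _ _], head=0, tail=0, size=0
write(72): buf=[72 _ _], head=0, tail=1, size=1
read(): buf=[_ _ _], head=1, tail=1, size=0
write(21): buf=[_ 21 _], head=1, tail=2, size=1
read(): buf=[_ _ _], head=2, tail=2, size=0
write(7): buf=[_ _ 7], head=2, tail=0, size=1
read(): buf=[_ _ _], head=0, tail=0, size=0
write(12): buf=[12 _ _], head=0, tail=1, size=1

Answer: 12 _ _
0
1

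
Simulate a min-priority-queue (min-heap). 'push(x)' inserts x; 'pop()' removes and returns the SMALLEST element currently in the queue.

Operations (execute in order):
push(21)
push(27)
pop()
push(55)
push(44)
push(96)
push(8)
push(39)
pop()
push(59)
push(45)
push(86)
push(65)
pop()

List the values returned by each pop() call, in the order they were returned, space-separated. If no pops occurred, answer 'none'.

Answer: 21 8 27

Derivation:
push(21): heap contents = [21]
push(27): heap contents = [21, 27]
pop() → 21: heap contents = [27]
push(55): heap contents = [27, 55]
push(44): heap contents = [27, 44, 55]
push(96): heap contents = [27, 44, 55, 96]
push(8): heap contents = [8, 27, 44, 55, 96]
push(39): heap contents = [8, 27, 39, 44, 55, 96]
pop() → 8: heap contents = [27, 39, 44, 55, 96]
push(59): heap contents = [27, 39, 44, 55, 59, 96]
push(45): heap contents = [27, 39, 44, 45, 55, 59, 96]
push(86): heap contents = [27, 39, 44, 45, 55, 59, 86, 96]
push(65): heap contents = [27, 39, 44, 45, 55, 59, 65, 86, 96]
pop() → 27: heap contents = [39, 44, 45, 55, 59, 65, 86, 96]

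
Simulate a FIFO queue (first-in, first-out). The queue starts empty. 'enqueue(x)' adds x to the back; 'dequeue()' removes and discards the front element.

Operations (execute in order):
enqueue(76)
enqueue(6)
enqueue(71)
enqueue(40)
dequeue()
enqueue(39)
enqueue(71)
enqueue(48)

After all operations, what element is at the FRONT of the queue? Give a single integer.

Answer: 6

Derivation:
enqueue(76): queue = [76]
enqueue(6): queue = [76, 6]
enqueue(71): queue = [76, 6, 71]
enqueue(40): queue = [76, 6, 71, 40]
dequeue(): queue = [6, 71, 40]
enqueue(39): queue = [6, 71, 40, 39]
enqueue(71): queue = [6, 71, 40, 39, 71]
enqueue(48): queue = [6, 71, 40, 39, 71, 48]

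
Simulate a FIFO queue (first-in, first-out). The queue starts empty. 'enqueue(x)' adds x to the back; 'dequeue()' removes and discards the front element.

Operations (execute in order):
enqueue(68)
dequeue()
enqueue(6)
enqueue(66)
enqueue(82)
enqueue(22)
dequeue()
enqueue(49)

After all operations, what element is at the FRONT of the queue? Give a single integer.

Answer: 66

Derivation:
enqueue(68): queue = [68]
dequeue(): queue = []
enqueue(6): queue = [6]
enqueue(66): queue = [6, 66]
enqueue(82): queue = [6, 66, 82]
enqueue(22): queue = [6, 66, 82, 22]
dequeue(): queue = [66, 82, 22]
enqueue(49): queue = [66, 82, 22, 49]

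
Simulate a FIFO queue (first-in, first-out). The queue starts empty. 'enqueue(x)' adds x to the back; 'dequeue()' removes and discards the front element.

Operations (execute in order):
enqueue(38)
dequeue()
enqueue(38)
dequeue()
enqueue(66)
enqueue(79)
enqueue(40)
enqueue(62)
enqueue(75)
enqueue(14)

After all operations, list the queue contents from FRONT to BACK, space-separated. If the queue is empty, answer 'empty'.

Answer: 66 79 40 62 75 14

Derivation:
enqueue(38): [38]
dequeue(): []
enqueue(38): [38]
dequeue(): []
enqueue(66): [66]
enqueue(79): [66, 79]
enqueue(40): [66, 79, 40]
enqueue(62): [66, 79, 40, 62]
enqueue(75): [66, 79, 40, 62, 75]
enqueue(14): [66, 79, 40, 62, 75, 14]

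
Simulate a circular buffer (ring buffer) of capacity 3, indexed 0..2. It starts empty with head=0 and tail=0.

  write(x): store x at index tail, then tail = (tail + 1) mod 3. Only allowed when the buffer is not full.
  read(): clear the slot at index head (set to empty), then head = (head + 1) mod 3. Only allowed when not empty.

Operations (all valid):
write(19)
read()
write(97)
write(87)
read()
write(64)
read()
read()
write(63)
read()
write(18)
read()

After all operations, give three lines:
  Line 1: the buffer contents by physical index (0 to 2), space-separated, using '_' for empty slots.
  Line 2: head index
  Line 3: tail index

Answer: _ _ _
0
0

Derivation:
write(19): buf=[19 _ _], head=0, tail=1, size=1
read(): buf=[_ _ _], head=1, tail=1, size=0
write(97): buf=[_ 97 _], head=1, tail=2, size=1
write(87): buf=[_ 97 87], head=1, tail=0, size=2
read(): buf=[_ _ 87], head=2, tail=0, size=1
write(64): buf=[64 _ 87], head=2, tail=1, size=2
read(): buf=[64 _ _], head=0, tail=1, size=1
read(): buf=[_ _ _], head=1, tail=1, size=0
write(63): buf=[_ 63 _], head=1, tail=2, size=1
read(): buf=[_ _ _], head=2, tail=2, size=0
write(18): buf=[_ _ 18], head=2, tail=0, size=1
read(): buf=[_ _ _], head=0, tail=0, size=0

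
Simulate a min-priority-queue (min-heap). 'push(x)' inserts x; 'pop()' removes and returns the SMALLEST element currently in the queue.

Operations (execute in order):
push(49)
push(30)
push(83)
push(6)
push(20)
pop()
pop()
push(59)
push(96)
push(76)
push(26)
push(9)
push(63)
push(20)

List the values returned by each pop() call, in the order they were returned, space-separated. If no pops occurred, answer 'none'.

Answer: 6 20

Derivation:
push(49): heap contents = [49]
push(30): heap contents = [30, 49]
push(83): heap contents = [30, 49, 83]
push(6): heap contents = [6, 30, 49, 83]
push(20): heap contents = [6, 20, 30, 49, 83]
pop() → 6: heap contents = [20, 30, 49, 83]
pop() → 20: heap contents = [30, 49, 83]
push(59): heap contents = [30, 49, 59, 83]
push(96): heap contents = [30, 49, 59, 83, 96]
push(76): heap contents = [30, 49, 59, 76, 83, 96]
push(26): heap contents = [26, 30, 49, 59, 76, 83, 96]
push(9): heap contents = [9, 26, 30, 49, 59, 76, 83, 96]
push(63): heap contents = [9, 26, 30, 49, 59, 63, 76, 83, 96]
push(20): heap contents = [9, 20, 26, 30, 49, 59, 63, 76, 83, 96]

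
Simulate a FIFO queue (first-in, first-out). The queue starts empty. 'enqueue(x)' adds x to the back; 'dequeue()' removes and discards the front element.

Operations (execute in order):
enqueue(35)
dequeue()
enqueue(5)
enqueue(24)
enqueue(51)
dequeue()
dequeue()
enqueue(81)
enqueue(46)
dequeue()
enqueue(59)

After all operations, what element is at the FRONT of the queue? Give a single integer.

enqueue(35): queue = [35]
dequeue(): queue = []
enqueue(5): queue = [5]
enqueue(24): queue = [5, 24]
enqueue(51): queue = [5, 24, 51]
dequeue(): queue = [24, 51]
dequeue(): queue = [51]
enqueue(81): queue = [51, 81]
enqueue(46): queue = [51, 81, 46]
dequeue(): queue = [81, 46]
enqueue(59): queue = [81, 46, 59]

Answer: 81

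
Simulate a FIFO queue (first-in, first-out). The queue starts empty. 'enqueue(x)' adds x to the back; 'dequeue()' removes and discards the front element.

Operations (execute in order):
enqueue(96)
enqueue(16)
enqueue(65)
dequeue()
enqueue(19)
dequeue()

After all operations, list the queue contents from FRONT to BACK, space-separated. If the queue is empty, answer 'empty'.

Answer: 65 19

Derivation:
enqueue(96): [96]
enqueue(16): [96, 16]
enqueue(65): [96, 16, 65]
dequeue(): [16, 65]
enqueue(19): [16, 65, 19]
dequeue(): [65, 19]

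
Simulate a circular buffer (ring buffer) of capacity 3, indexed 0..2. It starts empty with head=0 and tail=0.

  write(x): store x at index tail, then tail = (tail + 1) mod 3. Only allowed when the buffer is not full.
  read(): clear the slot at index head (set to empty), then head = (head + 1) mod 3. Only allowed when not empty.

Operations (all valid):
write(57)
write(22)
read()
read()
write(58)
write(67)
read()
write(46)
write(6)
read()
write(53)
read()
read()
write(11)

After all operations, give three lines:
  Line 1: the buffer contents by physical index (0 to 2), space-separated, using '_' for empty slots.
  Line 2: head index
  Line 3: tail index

write(57): buf=[57 _ _], head=0, tail=1, size=1
write(22): buf=[57 22 _], head=0, tail=2, size=2
read(): buf=[_ 22 _], head=1, tail=2, size=1
read(): buf=[_ _ _], head=2, tail=2, size=0
write(58): buf=[_ _ 58], head=2, tail=0, size=1
write(67): buf=[67 _ 58], head=2, tail=1, size=2
read(): buf=[67 _ _], head=0, tail=1, size=1
write(46): buf=[67 46 _], head=0, tail=2, size=2
write(6): buf=[67 46 6], head=0, tail=0, size=3
read(): buf=[_ 46 6], head=1, tail=0, size=2
write(53): buf=[53 46 6], head=1, tail=1, size=3
read(): buf=[53 _ 6], head=2, tail=1, size=2
read(): buf=[53 _ _], head=0, tail=1, size=1
write(11): buf=[53 11 _], head=0, tail=2, size=2

Answer: 53 11 _
0
2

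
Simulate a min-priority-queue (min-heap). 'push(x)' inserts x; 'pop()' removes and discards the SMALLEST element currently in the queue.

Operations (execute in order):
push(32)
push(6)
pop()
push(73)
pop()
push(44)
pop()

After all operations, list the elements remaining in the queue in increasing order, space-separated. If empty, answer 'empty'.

push(32): heap contents = [32]
push(6): heap contents = [6, 32]
pop() → 6: heap contents = [32]
push(73): heap contents = [32, 73]
pop() → 32: heap contents = [73]
push(44): heap contents = [44, 73]
pop() → 44: heap contents = [73]

Answer: 73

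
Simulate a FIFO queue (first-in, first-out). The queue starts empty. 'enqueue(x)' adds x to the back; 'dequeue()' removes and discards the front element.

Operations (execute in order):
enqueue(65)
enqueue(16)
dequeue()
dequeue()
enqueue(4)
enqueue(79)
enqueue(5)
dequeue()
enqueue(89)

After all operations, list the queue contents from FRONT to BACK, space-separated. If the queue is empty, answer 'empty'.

Answer: 79 5 89

Derivation:
enqueue(65): [65]
enqueue(16): [65, 16]
dequeue(): [16]
dequeue(): []
enqueue(4): [4]
enqueue(79): [4, 79]
enqueue(5): [4, 79, 5]
dequeue(): [79, 5]
enqueue(89): [79, 5, 89]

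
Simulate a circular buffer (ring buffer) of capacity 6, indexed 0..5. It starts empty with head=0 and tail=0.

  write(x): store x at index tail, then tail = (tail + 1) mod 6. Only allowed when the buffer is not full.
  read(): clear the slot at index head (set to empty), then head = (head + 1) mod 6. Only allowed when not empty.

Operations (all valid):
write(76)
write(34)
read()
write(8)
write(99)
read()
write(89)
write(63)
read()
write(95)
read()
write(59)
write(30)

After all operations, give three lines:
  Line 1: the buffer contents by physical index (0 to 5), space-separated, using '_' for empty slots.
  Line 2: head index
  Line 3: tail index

write(76): buf=[76 _ _ _ _ _], head=0, tail=1, size=1
write(34): buf=[76 34 _ _ _ _], head=0, tail=2, size=2
read(): buf=[_ 34 _ _ _ _], head=1, tail=2, size=1
write(8): buf=[_ 34 8 _ _ _], head=1, tail=3, size=2
write(99): buf=[_ 34 8 99 _ _], head=1, tail=4, size=3
read(): buf=[_ _ 8 99 _ _], head=2, tail=4, size=2
write(89): buf=[_ _ 8 99 89 _], head=2, tail=5, size=3
write(63): buf=[_ _ 8 99 89 63], head=2, tail=0, size=4
read(): buf=[_ _ _ 99 89 63], head=3, tail=0, size=3
write(95): buf=[95 _ _ 99 89 63], head=3, tail=1, size=4
read(): buf=[95 _ _ _ 89 63], head=4, tail=1, size=3
write(59): buf=[95 59 _ _ 89 63], head=4, tail=2, size=4
write(30): buf=[95 59 30 _ 89 63], head=4, tail=3, size=5

Answer: 95 59 30 _ 89 63
4
3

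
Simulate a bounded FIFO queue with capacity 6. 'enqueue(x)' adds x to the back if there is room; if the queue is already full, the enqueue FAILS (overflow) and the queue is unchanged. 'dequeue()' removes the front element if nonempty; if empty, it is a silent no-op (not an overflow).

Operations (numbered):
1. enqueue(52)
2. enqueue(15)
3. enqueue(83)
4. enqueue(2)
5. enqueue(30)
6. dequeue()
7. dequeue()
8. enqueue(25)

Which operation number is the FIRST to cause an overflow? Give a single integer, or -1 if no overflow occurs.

Answer: -1

Derivation:
1. enqueue(52): size=1
2. enqueue(15): size=2
3. enqueue(83): size=3
4. enqueue(2): size=4
5. enqueue(30): size=5
6. dequeue(): size=4
7. dequeue(): size=3
8. enqueue(25): size=4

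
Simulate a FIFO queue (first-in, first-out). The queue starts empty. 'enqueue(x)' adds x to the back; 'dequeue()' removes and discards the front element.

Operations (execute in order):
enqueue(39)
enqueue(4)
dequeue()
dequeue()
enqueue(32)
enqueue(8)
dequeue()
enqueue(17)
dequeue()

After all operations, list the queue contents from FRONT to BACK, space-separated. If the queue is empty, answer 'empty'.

Answer: 17

Derivation:
enqueue(39): [39]
enqueue(4): [39, 4]
dequeue(): [4]
dequeue(): []
enqueue(32): [32]
enqueue(8): [32, 8]
dequeue(): [8]
enqueue(17): [8, 17]
dequeue(): [17]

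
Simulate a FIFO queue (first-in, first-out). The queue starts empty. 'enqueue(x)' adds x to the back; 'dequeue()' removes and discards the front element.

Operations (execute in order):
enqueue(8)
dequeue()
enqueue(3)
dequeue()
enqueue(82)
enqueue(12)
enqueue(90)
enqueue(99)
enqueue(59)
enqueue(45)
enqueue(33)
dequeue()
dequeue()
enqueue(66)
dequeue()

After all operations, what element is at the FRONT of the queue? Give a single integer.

Answer: 99

Derivation:
enqueue(8): queue = [8]
dequeue(): queue = []
enqueue(3): queue = [3]
dequeue(): queue = []
enqueue(82): queue = [82]
enqueue(12): queue = [82, 12]
enqueue(90): queue = [82, 12, 90]
enqueue(99): queue = [82, 12, 90, 99]
enqueue(59): queue = [82, 12, 90, 99, 59]
enqueue(45): queue = [82, 12, 90, 99, 59, 45]
enqueue(33): queue = [82, 12, 90, 99, 59, 45, 33]
dequeue(): queue = [12, 90, 99, 59, 45, 33]
dequeue(): queue = [90, 99, 59, 45, 33]
enqueue(66): queue = [90, 99, 59, 45, 33, 66]
dequeue(): queue = [99, 59, 45, 33, 66]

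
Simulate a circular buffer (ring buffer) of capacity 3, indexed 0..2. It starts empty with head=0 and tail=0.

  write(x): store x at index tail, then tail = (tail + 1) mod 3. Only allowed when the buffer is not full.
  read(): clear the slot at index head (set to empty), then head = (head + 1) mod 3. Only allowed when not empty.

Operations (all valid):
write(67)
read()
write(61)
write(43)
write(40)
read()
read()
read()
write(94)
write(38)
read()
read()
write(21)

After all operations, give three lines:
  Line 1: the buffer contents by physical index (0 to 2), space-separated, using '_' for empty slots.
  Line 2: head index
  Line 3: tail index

Answer: 21 _ _
0
1

Derivation:
write(67): buf=[67 _ _], head=0, tail=1, size=1
read(): buf=[_ _ _], head=1, tail=1, size=0
write(61): buf=[_ 61 _], head=1, tail=2, size=1
write(43): buf=[_ 61 43], head=1, tail=0, size=2
write(40): buf=[40 61 43], head=1, tail=1, size=3
read(): buf=[40 _ 43], head=2, tail=1, size=2
read(): buf=[40 _ _], head=0, tail=1, size=1
read(): buf=[_ _ _], head=1, tail=1, size=0
write(94): buf=[_ 94 _], head=1, tail=2, size=1
write(38): buf=[_ 94 38], head=1, tail=0, size=2
read(): buf=[_ _ 38], head=2, tail=0, size=1
read(): buf=[_ _ _], head=0, tail=0, size=0
write(21): buf=[21 _ _], head=0, tail=1, size=1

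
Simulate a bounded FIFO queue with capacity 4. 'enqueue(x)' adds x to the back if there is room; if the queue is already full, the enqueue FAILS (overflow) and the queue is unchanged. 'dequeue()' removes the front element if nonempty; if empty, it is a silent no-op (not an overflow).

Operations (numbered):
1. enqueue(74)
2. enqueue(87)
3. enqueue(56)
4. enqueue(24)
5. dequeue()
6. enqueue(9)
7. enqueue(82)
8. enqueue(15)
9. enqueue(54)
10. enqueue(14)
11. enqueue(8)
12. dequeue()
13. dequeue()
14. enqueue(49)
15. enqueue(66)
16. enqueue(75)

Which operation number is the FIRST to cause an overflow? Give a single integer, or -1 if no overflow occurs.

1. enqueue(74): size=1
2. enqueue(87): size=2
3. enqueue(56): size=3
4. enqueue(24): size=4
5. dequeue(): size=3
6. enqueue(9): size=4
7. enqueue(82): size=4=cap → OVERFLOW (fail)
8. enqueue(15): size=4=cap → OVERFLOW (fail)
9. enqueue(54): size=4=cap → OVERFLOW (fail)
10. enqueue(14): size=4=cap → OVERFLOW (fail)
11. enqueue(8): size=4=cap → OVERFLOW (fail)
12. dequeue(): size=3
13. dequeue(): size=2
14. enqueue(49): size=3
15. enqueue(66): size=4
16. enqueue(75): size=4=cap → OVERFLOW (fail)

Answer: 7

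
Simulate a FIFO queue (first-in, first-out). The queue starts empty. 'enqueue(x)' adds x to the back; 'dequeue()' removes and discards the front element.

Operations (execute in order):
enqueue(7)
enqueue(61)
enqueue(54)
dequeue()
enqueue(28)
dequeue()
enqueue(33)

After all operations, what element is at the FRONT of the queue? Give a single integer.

Answer: 54

Derivation:
enqueue(7): queue = [7]
enqueue(61): queue = [7, 61]
enqueue(54): queue = [7, 61, 54]
dequeue(): queue = [61, 54]
enqueue(28): queue = [61, 54, 28]
dequeue(): queue = [54, 28]
enqueue(33): queue = [54, 28, 33]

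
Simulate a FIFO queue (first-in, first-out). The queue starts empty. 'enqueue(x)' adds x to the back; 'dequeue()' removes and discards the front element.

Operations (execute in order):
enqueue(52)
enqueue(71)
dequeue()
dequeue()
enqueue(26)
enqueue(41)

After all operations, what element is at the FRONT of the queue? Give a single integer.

Answer: 26

Derivation:
enqueue(52): queue = [52]
enqueue(71): queue = [52, 71]
dequeue(): queue = [71]
dequeue(): queue = []
enqueue(26): queue = [26]
enqueue(41): queue = [26, 41]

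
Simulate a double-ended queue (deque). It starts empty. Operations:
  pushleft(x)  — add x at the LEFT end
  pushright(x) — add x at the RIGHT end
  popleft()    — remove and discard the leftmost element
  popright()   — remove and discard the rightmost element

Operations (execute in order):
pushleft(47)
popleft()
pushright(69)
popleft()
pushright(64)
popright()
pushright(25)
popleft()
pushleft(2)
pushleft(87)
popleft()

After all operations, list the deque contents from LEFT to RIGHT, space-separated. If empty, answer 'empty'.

Answer: 2

Derivation:
pushleft(47): [47]
popleft(): []
pushright(69): [69]
popleft(): []
pushright(64): [64]
popright(): []
pushright(25): [25]
popleft(): []
pushleft(2): [2]
pushleft(87): [87, 2]
popleft(): [2]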